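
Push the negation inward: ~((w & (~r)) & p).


De Morgan: the negation of a conjunction is the disjunction of the negations.
Distribute ~ across &, flipping it to |, and negate each literal.

((~w) | r) | (~p)


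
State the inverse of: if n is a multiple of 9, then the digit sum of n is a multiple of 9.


The inverse of (P → Q) is (¬P → ¬Q). It is equivalent to the converse, not to the original.
Here P = 'n is a multiple of 9' and Q = 'the digit sum of n is a multiple of 9'.

If not (n is a multiple of 9), then not (the digit sum of n is a multiple of 9).


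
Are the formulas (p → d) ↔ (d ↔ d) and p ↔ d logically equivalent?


Compare truth tables:
d | p | φ | ψ
-------------
F | F | T | T
T | F | T | F
F | T | F | F
T | T | T | T
They differ at row 2 (d=T, p=F): φ=T but ψ=F.

No, they are not logically equivalent.


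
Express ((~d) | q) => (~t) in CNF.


Step 1: Rewrite as ¬((¬d) ∨ q) ∨ (¬t) = (¬(¬d) ∧ ¬q) ∨ (¬t).
Step 2: Distribute ∨ over ∧.
Step 3: Eliminate any double negations (¬¬X = X).

(d | (~t)) & ((~q) | (~t))


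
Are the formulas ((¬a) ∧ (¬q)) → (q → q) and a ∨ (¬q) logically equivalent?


Compare truth tables:
a | q | φ | ψ
-------------
F | F | T | T
T | F | T | T
F | T | T | F
T | T | T | T
They differ at row 3 (a=F, q=T): φ=T but ψ=F.

No, they are not logically equivalent.


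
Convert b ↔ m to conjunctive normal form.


Step 1: Rewrite b ↔ m as (b → m) ∧ (m → b).
Step 2: Rewrite each implication as a disjunction.

((¬b) ∨ m) ∧ ((¬m) ∨ b)


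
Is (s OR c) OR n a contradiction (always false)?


Truth table over {c, n, s}:
c | n | s | φ
-------------
F | F | F | F
T | F | F | T
F | T | F | T
T | T | F | T
F | F | T | T
T | F | T | T
F | T | T | T
T | T | T | T
Satisfying assignment at row 2: c=T, n=F, s=F gives T.

No, it is not a contradiction.


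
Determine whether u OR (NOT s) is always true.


Build the truth table over {s, u}:
s | u | φ
---------
F | F | T
T | F | F
F | T | T
T | T | T
Counterexample at row 2: with s=T, u=F, the formula is F.

No, it is not a tautology.


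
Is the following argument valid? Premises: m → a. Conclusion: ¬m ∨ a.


This matches the form of material implication: the conclusion follows in every model of the premises.

Valid.


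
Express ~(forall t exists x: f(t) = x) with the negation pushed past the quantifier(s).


Negation flips each quantifier (∀↔∃) and negates the inner predicate.
¬(forall t exists x: φ) = exists t forall x: ¬φ.

exists t forall x: ~(f(t) = x)


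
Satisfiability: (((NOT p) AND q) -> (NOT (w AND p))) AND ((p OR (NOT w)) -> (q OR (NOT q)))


Search for a satisfying assignment over {p, q, w}.
Try p=F, q=F, w=F: the formula evaluates to T.
A satisfying assignment exists.

Satisfiable.


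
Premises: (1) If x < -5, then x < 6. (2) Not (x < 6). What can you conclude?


Modus tollens: from (P → Q) and ¬Q, infer ¬P.
Q = 'x < 6' is denied; since P → Q, P must also fail.

Not (x < -5).


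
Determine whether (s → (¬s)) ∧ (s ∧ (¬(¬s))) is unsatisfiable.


Truth table over {s}:
s | φ
-----
F | F
T | F
Every row is false.

Yes, it is a contradiction.


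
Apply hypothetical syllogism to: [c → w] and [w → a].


Hypothetical syllogism: from (P → Q) and (Q → R), infer (P → R).
Chain the two implications through the shared middle term 'w'.

c → a


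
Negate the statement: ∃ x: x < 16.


¬(∀ x: φ) = ∃ x: ¬φ, and ¬(∃ x: φ) = ∀ x: ¬φ.
Apply to the existential statement.

∀ x: ¬(x < 16)


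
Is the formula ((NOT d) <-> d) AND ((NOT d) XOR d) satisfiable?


Check all 2 assignments over {d}:
d | φ
-----
F | F
T | F
No assignment makes the formula true.

Unsatisfiable.


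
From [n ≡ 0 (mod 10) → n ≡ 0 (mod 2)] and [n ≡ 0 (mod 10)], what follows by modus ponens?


Modus ponens: from (P → Q) and P, infer Q.
P = 'n ≡ 0 (mod 10)' is asserted, and P → Q holds, so Q follows.

n ≡ 0 (mod 2).


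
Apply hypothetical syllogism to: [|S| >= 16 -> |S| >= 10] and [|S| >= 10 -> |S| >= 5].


Hypothetical syllogism: from (P → Q) and (Q → R), infer (P → R).
Chain the two implications through the shared middle term '|S| >= 10'.

|S| >= 16 -> |S| >= 5


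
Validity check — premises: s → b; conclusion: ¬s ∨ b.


This matches the form of material implication: the conclusion follows in every model of the premises.

Valid.


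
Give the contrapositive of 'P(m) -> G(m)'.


The contrapositive of (P → Q) is (¬Q → ¬P); it is logically equivalent to the original.
Here P = 'P(m)' and Q = 'G(m)'.

If not (G(m)), then not (P(m)).


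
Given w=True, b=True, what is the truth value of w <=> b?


Biconditional is true when both operands have the same truth value.
Substitute: w=True, b=True.
True <=> True evaluates to True.

True


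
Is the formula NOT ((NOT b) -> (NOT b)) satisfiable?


Check all 2 assignments over {b}:
b | φ
-----
F | F
T | F
No assignment makes the formula true.

Unsatisfiable.


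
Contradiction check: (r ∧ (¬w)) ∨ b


Truth table over {b, r, w}:
b | r | w | φ
-------------
F | F | F | F
T | F | F | T
F | T | F | T
T | T | F | T
F | F | T | F
T | F | T | T
F | T | T | F
T | T | T | T
Satisfying assignment at row 2: b=T, r=F, w=F gives T.

No, it is not a contradiction.


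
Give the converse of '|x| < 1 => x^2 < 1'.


The converse of (P → Q) is (Q → P). It is not in general equivalent to the original.
Here P = '|x| < 1' and Q = 'x^2 < 1'.

If x^2 < 1, then |x| < 1.


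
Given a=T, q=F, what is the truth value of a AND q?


Conjunction is true only when both operands are true.
Substitute: a=T, q=F.
T AND F evaluates to F.

F


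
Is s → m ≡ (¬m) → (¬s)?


Compare truth tables:
m | s | φ | ψ
-------------
F | F | T | T
T | F | T | T
F | T | F | F
T | T | T | T
The columns φ and ψ agree on every row.

Yes, they are logically equivalent.


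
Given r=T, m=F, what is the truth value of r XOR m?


Exclusive or is true when exactly one operand is true.
Substitute: r=T, m=F.
T XOR F evaluates to T.

T


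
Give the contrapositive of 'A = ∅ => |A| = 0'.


The contrapositive of (P → Q) is (¬Q → ¬P); it is logically equivalent to the original.
Here P = 'A = ∅' and Q = '|A| = 0'.

If not (|A| = 0), then not (A = ∅).


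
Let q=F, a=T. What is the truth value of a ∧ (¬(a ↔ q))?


Substitute q=F, a=T:
a ↔ q = T ↔ F = F
¬(a ↔ q) = T
a ∧ (¬(a ↔ q)) = T ∧ T = T

T


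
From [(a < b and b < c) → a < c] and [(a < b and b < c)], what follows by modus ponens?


Modus ponens: from (P → Q) and P, infer Q.
P = '(a < b and b < c)' is asserted, and P → Q holds, so Q follows.

a < c.


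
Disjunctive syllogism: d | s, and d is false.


Disjunctive syllogism: from (P ∨ Q) and ¬P, infer Q.
One disjunct, 'd', is ruled out; the other must hold.

s


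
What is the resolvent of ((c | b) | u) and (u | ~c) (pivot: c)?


The clauses contain complementary literals c and ~c.
Resolution eliminates this pair and disjoins the remaining literals (merging duplicates).

(u | b)


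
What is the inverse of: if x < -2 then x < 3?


The inverse of (P → Q) is (¬P → ¬Q). It is equivalent to the converse, not to the original.
Here P = 'x < -2' and Q = 'x < 3'.

If not (x < -2), then not (x < 3).


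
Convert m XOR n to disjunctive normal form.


Step 1: m ⊕ n is true exactly when they disagree: (m ∧ ¬n) ∨ (¬m ∧ n).

(m AND (NOT n)) OR ((NOT m) AND n)


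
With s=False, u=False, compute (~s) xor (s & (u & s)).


Substitute s=False, u=False:
~s = True
u & s = False & False = False
s & (u & s) = False & False = False
(~s) xor (s & (u & s)) = True xor False = True

True


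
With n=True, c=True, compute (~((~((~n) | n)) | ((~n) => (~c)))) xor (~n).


Substitute n=True, c=True:
~n = False
(~n) | n = False | True = True
~((~n) | n) = False
~n = False
~c = False
(~n) => (~c) = False => False = True
(~((~n) | n)) | ((~n) => (~c)) = False | True = True
~((~((~n) | n)) | ((~n) => (~c))) = False
~n = False
(~((~((~n) | n)) | ((~n) => (~c)))) xor (~n) = False xor False = False

False


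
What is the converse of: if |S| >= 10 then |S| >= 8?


The converse of (P → Q) is (Q → P). It is not in general equivalent to the original.
Here P = '|S| >= 10' and Q = '|S| >= 8'.

If |S| >= 8, then |S| >= 10.


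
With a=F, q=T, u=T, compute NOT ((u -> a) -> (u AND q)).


Substitute a=F, q=T, u=T:
u -> a = T -> F = F
u AND q = T AND T = T
(u -> a) -> (u AND q) = F -> T = T
NOT ((u -> a) -> (u AND q)) = F

F


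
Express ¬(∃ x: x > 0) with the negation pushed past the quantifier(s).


¬(∀ x: φ) = ∃ x: ¬φ, and ¬(∃ x: φ) = ∀ x: ¬φ.
Apply to the existential statement.

∀ x: ¬(x > 0)


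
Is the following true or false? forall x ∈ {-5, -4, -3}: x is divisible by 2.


Evaluate the predicate on each element: -5:False, -4:True, -3:False.
Counterexample x = -5 fails the predicate.

False


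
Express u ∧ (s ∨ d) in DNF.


Step 1: Distribute ∧ over ∨: u ∧ (s ∨ d) = (u ∧ s) ∨ (u ∧ d).

(u ∧ s) ∨ (u ∧ d)


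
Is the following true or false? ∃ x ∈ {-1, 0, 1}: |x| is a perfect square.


Evaluate the predicate on each element: -1:T, 0:T, 1:T.
Witness x = -1 satisfies the predicate.

T


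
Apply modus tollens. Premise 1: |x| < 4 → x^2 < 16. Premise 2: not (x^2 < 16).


Modus tollens: from (P → Q) and ¬Q, infer ¬P.
Q = 'x^2 < 16' is denied; since P → Q, P must also fail.

Not (|x| < 4).


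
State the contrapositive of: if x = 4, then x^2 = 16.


The contrapositive of (P → Q) is (¬Q → ¬P); it is logically equivalent to the original.
Here P = 'x = 4' and Q = 'x^2 = 16'.

If not (x^2 = 16), then not (x = 4).


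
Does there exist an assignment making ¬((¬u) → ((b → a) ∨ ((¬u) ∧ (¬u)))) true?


Check all 8 assignments over {a, b, u}:
a | b | u | φ
-------------
F | F | F | F
T | F | F | F
F | T | F | F
T | T | F | F
F | F | T | F
T | F | T | F
F | T | T | F
T | T | T | F
No assignment makes the formula true.

Unsatisfiable.


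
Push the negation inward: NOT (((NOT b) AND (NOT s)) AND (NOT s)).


De Morgan: the negation of a conjunction is the disjunction of the negations.
Distribute NOT across AND, flipping it to OR, and negate each literal.

(b OR s) OR s


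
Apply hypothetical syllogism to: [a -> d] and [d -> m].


Hypothetical syllogism: from (P → Q) and (Q → R), infer (P → R).
Chain the two implications through the shared middle term 'd'.

a -> m


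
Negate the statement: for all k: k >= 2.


¬(for all x: φ) = there exists x: ¬φ, and ¬(there exists x: φ) = for all x: ¬φ.
Apply to the universal statement.

there exists k: NOT(k >= 2)


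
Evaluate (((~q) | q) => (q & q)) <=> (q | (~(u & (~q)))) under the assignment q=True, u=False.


Substitute q=True, u=False:
~q = False
(~q) | q = False | True = True
q & q = True & True = True
((~q) | q) => (q & q) = True => True = True
~q = False
u & (~q) = False & False = False
~(u & (~q)) = True
q | (~(u & (~q))) = True | True = True
(((~q) | q) => (q & q)) <=> (q | (~(u & (~q)))) = True <=> True = True

True


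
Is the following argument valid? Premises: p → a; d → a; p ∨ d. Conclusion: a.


This matches the form of proof by cases: the conclusion follows in every model of the premises.

Valid.


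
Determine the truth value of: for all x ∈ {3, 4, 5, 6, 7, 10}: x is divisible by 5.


Evaluate the predicate on each element: 3:F, 4:F, 5:T, 6:F, 7:F, 10:T.
Counterexample x = 3 fails the predicate.

F


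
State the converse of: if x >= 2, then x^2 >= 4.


The converse of (P → Q) is (Q → P). It is not in general equivalent to the original.
Here P = 'x >= 2' and Q = 'x^2 >= 4'.

If x^2 >= 4, then x >= 2.


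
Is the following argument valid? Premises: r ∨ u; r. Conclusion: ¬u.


This is affirming a disjunct (fallacy). There exist truth assignments where the premises are all true but the conclusion is false.

Invalid.


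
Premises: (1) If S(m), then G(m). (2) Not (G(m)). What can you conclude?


Modus tollens: from (P → Q) and ¬Q, infer ¬P.
Q = 'G(m)' is denied; since P → Q, P must also fail.

Not (S(m)).


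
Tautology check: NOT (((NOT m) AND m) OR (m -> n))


Build the truth table over {m, n}:
m | n | φ
---------
F | F | F
T | F | T
F | T | F
T | T | F
Counterexample at row 1: with m=F, n=F, the formula is F.

No, it is not a tautology.


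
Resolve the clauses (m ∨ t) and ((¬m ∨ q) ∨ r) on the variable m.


The clauses contain complementary literals m and ¬m.
Resolution eliminates this pair and disjoins the remaining literals (merging duplicates).

((t ∨ q) ∨ r)


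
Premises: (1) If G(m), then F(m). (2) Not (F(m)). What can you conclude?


Modus tollens: from (P → Q) and ¬Q, infer ¬P.
Q = 'F(m)' is denied; since P → Q, P must also fail.

Not (G(m)).


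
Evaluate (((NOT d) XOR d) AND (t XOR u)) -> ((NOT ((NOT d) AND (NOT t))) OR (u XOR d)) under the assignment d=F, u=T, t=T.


Substitute d=F, u=T, t=T:
… (earlier sub-steps elided)
(NOT d) XOR d = T XOR F = T
t XOR u = T XOR T = F
((NOT d) XOR d) AND (t XOR u) = T AND F = F
NOT d = T
NOT t = F
(NOT d) AND (NOT t) = T AND F = F
NOT ((NOT d) AND (NOT t)) = T
u XOR d = T XOR F = T
(NOT ((NOT d) AND (NOT t))) OR (u XOR d) = T OR T = T
(((NOT d) XOR d) AND (t XOR u)) -> ((NOT ((NOT d) AND (NOT t))) OR (u XOR d)) = F -> T = T

T


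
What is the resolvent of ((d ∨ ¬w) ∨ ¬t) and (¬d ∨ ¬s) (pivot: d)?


The clauses contain complementary literals d and ¬d.
Resolution eliminates this pair and disjoins the remaining literals (merging duplicates).

((¬t ∨ ¬w) ∨ ¬s)


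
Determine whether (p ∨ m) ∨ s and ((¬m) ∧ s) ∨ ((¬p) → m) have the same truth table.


Compare truth tables:
m | p | s | φ | ψ
-----------------
F | F | F | F | F
T | F | F | T | T
F | T | F | T | T
T | T | F | T | T
F | F | T | T | T
T | F | T | T | T
F | T | T | T | T
T | T | T | T | T
The columns φ and ψ agree on every row.

Yes, they are logically equivalent.


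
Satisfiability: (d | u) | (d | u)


Search for a satisfying assignment over {d, u}.
Try d=True, u=False: the formula evaluates to True.
A satisfying assignment exists.

Satisfiable.


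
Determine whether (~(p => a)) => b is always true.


Build the truth table over {a, b, p}:
a | b | p | φ
-------------
False | False | False | True
True | False | False | True
False | True | False | True
True | True | False | True
False | False | True | False
True | False | True | True
False | True | True | True
True | True | True | True
Counterexample at row 5: with a=False, b=False, p=True, the formula is False.

No, it is not a tautology.


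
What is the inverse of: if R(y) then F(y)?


The inverse of (P → Q) is (¬P → ¬Q). It is equivalent to the converse, not to the original.
Here P = 'R(y)' and Q = 'F(y)'.

If not (R(y)), then not (F(y)).


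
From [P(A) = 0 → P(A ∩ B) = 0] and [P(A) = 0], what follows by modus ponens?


Modus ponens: from (P → Q) and P, infer Q.
P = 'P(A) = 0' is asserted, and P → Q holds, so Q follows.

P(A ∩ B) = 0.


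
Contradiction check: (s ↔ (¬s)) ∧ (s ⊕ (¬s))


Truth table over {s}:
s | φ
-----
F | F
T | F
Every row is false.

Yes, it is a contradiction.


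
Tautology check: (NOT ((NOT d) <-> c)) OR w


Build the truth table over {c, d, w}:
c | d | w | φ
-------------
F | F | F | T
T | F | F | F
F | T | F | F
T | T | F | T
F | F | T | T
T | F | T | T
F | T | T | T
T | T | T | T
Counterexample at row 2: with c=T, d=F, w=F, the formula is F.

No, it is not a tautology.


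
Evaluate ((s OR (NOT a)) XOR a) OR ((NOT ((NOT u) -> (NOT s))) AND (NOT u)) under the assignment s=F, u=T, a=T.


Substitute s=F, u=T, a=T:
NOT a = F
s OR (NOT a) = F OR F = F
(s OR (NOT a)) XOR a = F XOR T = T
NOT u = F
NOT s = T
(NOT u) -> (NOT s) = F -> T = T
NOT ((NOT u) -> (NOT s)) = F
NOT u = F
(NOT ((NOT u) -> (NOT s))) AND (NOT u) = F AND F = F
((s OR (NOT a)) XOR a) OR ((NOT ((NOT u) -> (NOT s))) AND (NOT u)) = T OR F = T

T


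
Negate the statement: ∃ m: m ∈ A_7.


¬(∀ x: φ) = ∃ x: ¬φ, and ¬(∃ x: φ) = ∀ x: ¬φ.
Apply to the existential statement.

∀ m: ¬(m ∈ A_7)


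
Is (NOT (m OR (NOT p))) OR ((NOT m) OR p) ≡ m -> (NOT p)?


Compare truth tables:
m | p | φ | ψ
-------------
F | F | T | T
T | F | F | T
F | T | T | T
T | T | T | F
They differ at row 2 (m=T, p=F): φ=F but ψ=T.

No, they are not logically equivalent.


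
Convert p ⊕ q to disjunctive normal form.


Step 1: p ⊕ q is true exactly when they disagree: (p ∧ ¬q) ∨ (¬p ∧ q).

(p ∧ (¬q)) ∨ ((¬p) ∧ q)


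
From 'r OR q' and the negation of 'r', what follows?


Disjunctive syllogism: from (P ∨ Q) and ¬P, infer Q.
One disjunct, 'r', is ruled out; the other must hold.

q


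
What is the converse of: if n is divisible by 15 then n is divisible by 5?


The converse of (P → Q) is (Q → P). It is not in general equivalent to the original.
Here P = 'n is divisible by 15' and Q = 'n is divisible by 5'.

If n is divisible by 5, then n is divisible by 15.


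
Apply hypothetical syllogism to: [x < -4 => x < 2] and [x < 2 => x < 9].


Hypothetical syllogism: from (P → Q) and (Q → R), infer (P → R).
Chain the two implications through the shared middle term 'x < 2'.

x < -4 => x < 9


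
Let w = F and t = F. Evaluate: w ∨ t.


Disjunction is false only when both operands are false.
Substitute: w=F, t=F.
F ∨ F evaluates to F.

F


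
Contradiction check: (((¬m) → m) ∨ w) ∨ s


Truth table over {m, s, w}:
m | s | w | φ
-------------
F | F | F | F
T | F | F | T
F | T | F | T
T | T | F | T
F | F | T | T
T | F | T | T
F | T | T | T
T | T | T | T
Satisfying assignment at row 2: m=T, s=F, w=F gives T.

No, it is not a contradiction.


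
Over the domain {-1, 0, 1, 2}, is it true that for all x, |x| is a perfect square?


Evaluate the predicate on each element: -1:T, 0:T, 1:T, 2:F.
Counterexample x = 2 fails the predicate.

F


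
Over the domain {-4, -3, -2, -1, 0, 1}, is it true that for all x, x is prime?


Evaluate the predicate on each element: -4:F, -3:F, -2:F, -1:F, 0:F, 1:F.
Counterexample x = -4 fails the predicate.

F


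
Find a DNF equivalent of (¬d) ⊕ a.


Step 1: (¬d) ⊕ a is true exactly when they disagree: ((¬d) ∧ ¬a) ∨ (¬(¬d) ∧ a).
Step 2: Eliminate any double negations (¬¬X = X).

((¬d) ∧ (¬a)) ∨ (d ∧ a)


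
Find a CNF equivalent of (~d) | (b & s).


Step 1: Distribute ∨ over ∧: (¬d) ∨ (b ∧ s) = ((¬d) ∨ b) ∧ ((¬d) ∨ s).

((~d) | b) & ((~d) | s)


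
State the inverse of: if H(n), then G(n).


The inverse of (P → Q) is (¬P → ¬Q). It is equivalent to the converse, not to the original.
Here P = 'H(n)' and Q = 'G(n)'.

If not (H(n)), then not (G(n)).


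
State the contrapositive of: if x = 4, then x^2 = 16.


The contrapositive of (P → Q) is (¬Q → ¬P); it is logically equivalent to the original.
Here P = 'x = 4' and Q = 'x^2 = 16'.

If not (x^2 = 16), then not (x = 4).


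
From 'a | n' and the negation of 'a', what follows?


Disjunctive syllogism: from (P ∨ Q) and ¬P, infer Q.
One disjunct, 'a', is ruled out; the other must hold.

n


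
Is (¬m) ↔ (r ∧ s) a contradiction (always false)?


Truth table over {m, r, s}:
m | r | s | φ
-------------
F | F | F | F
T | F | F | T
F | T | F | F
T | T | F | T
F | F | T | F
T | F | T | T
F | T | T | T
T | T | T | F
Satisfying assignment at row 2: m=T, r=F, s=F gives T.

No, it is not a contradiction.


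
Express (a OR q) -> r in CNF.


Step 1: Rewrite as ¬(a ∨ q) ∨ r = (¬a ∧ ¬q) ∨ r.
Step 2: Distribute ∨ over ∧.

((NOT a) OR r) AND ((NOT q) OR r)


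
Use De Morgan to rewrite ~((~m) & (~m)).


De Morgan: the negation of a conjunction is the disjunction of the negations.
Distribute ~ across &, flipping it to |, and negate each literal.

m | m


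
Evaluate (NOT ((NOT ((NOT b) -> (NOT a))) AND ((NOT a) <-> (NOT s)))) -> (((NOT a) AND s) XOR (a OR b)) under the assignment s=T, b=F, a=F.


Substitute s=T, b=F, a=F:
… (earlier sub-steps elided)
NOT a = T
NOT s = F
(NOT a) <-> (NOT s) = T <-> F = F
(NOT ((NOT b) -> (NOT a))) AND ((NOT a) <-> (NOT s)) = F AND F = F
NOT ((NOT ((NOT b) -> (NOT a))) AND ((NOT a) <-> (NOT s))) = T
NOT a = T
(NOT a) AND s = T AND T = T
a OR b = F OR F = F
((NOT a) AND s) XOR (a OR b) = T XOR F = T
(NOT ((NOT ((NOT b) -> (NOT a))) AND ((NOT a) <-> (NOT s)))) -> (((NOT a) AND s) XOR (a OR b)) = T -> T = T

T


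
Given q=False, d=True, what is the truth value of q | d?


Disjunction is false only when both operands are false.
Substitute: q=False, d=True.
False | True evaluates to True.

True


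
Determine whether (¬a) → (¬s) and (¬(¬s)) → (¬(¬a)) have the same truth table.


Compare truth tables:
a | s | φ | ψ
-------------
F | F | T | T
T | F | T | T
F | T | F | F
T | T | T | T
The columns φ and ψ agree on every row.

Yes, they are logically equivalent.


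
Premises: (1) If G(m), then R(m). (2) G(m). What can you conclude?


Modus ponens: from (P → Q) and P, infer Q.
P = 'G(m)' is asserted, and P → Q holds, so Q follows.

R(m).


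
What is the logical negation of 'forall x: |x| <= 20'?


¬(forall x: φ) = exists x: ¬φ, and ¬(exists x: φ) = forall x: ¬φ.
Apply to the universal statement.

exists x: ~(|x| <= 20)


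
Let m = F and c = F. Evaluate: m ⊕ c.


Exclusive or is true when exactly one operand is true.
Substitute: m=F, c=F.
F ⊕ F evaluates to F.

F


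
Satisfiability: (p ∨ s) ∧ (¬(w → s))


Search for a satisfying assignment over {p, s, w}.
Try p=T, s=F, w=T: the formula evaluates to T.
A satisfying assignment exists.

Satisfiable.


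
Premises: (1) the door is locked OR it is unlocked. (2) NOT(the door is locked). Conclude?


Disjunctive syllogism: from (P ∨ Q) and ¬P, infer Q.
One disjunct, 'the door is locked', is ruled out; the other must hold.

it is unlocked


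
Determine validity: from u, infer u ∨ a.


This matches the form of disjunction introduction: the conclusion follows in every model of the premises.

Valid.


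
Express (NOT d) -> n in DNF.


Step 1: Rewrite (¬d) → n as ¬(¬d) ∨ n.
Step 2: Eliminate any double negations (¬¬X = X).

d OR n


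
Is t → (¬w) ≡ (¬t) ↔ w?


Compare truth tables:
t | w | φ | ψ
-------------
F | F | T | F
T | F | T | T
F | T | T | T
T | T | F | F
They differ at row 1 (t=F, w=F): φ=T but ψ=F.

No, they are not logically equivalent.


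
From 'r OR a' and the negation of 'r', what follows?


Disjunctive syllogism: from (P ∨ Q) and ¬P, infer Q.
One disjunct, 'r', is ruled out; the other must hold.

a


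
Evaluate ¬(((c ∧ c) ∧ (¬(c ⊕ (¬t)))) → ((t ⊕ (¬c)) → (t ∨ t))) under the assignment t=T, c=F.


Substitute t=T, c=F:
… (earlier sub-steps elided)
¬t = F
c ⊕ (¬t) = F ⊕ F = F
¬(c ⊕ (¬t)) = T
(c ∧ c) ∧ (¬(c ⊕ (¬t))) = F ∧ T = F
¬c = T
t ⊕ (¬c) = T ⊕ T = F
t ∨ t = T ∨ T = T
(t ⊕ (¬c)) → (t ∨ t) = F → T = T
((c ∧ c) ∧ (¬(c ⊕ (¬t)))) → ((t ⊕ (¬c)) → (t ∨ t)) = F → T = T
¬(((c ∧ c) ∧ (¬(c ⊕ (¬t)))) → ((t ⊕ (¬c)) → (t ∨ t))) = F

F


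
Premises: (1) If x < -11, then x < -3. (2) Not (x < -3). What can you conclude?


Modus tollens: from (P → Q) and ¬Q, infer ¬P.
Q = 'x < -3' is denied; since P → Q, P must also fail.

Not (x < -11).


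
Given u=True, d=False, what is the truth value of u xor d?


Exclusive or is true when exactly one operand is true.
Substitute: u=True, d=False.
True xor False evaluates to True.

True


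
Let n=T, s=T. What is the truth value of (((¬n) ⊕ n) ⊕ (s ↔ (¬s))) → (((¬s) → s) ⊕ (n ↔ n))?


Substitute n=T, s=T:
¬n = F
(¬n) ⊕ n = F ⊕ T = T
¬s = F
s ↔ (¬s) = T ↔ F = F
((¬n) ⊕ n) ⊕ (s ↔ (¬s)) = T ⊕ F = T
¬s = F
(¬s) → s = F → T = T
n ↔ n = T ↔ T = T
((¬s) → s) ⊕ (n ↔ n) = T ⊕ T = F
(((¬n) ⊕ n) ⊕ (s ↔ (¬s))) → (((¬s) → s) ⊕ (n ↔ n)) = T → F = F

F


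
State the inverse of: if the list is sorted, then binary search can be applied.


The inverse of (P → Q) is (¬P → ¬Q). It is equivalent to the converse, not to the original.
Here P = 'the list is sorted' and Q = 'binary search can be applied'.

If not (the list is sorted), then not (binary search can be applied).


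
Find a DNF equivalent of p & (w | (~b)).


Step 1: Distribute ∧ over ∨: p ∧ (w ∨ (¬b)) = (p ∧ w) ∨ (p ∧ (¬b)).

(p & w) | (p & (~b))


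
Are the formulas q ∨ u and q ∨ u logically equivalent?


Compare truth tables:
q | u | φ | ψ
-------------
F | F | F | F
T | F | T | T
F | T | T | T
T | T | T | T
The columns φ and ψ agree on every row.

Yes, they are logically equivalent.


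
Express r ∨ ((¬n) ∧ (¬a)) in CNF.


Step 1: Distribute ∨ over ∧: r ∨ ((¬n) ∧ (¬a)) = (r ∨ (¬n)) ∧ (r ∨ (¬a)).

(r ∨ (¬n)) ∧ (r ∨ (¬a))


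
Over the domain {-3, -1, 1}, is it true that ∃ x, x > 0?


Evaluate the predicate on each element: -3:F, -1:F, 1:T.
Witness x = 1 satisfies the predicate.

T


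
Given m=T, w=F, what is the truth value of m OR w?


Disjunction is false only when both operands are false.
Substitute: m=T, w=F.
T OR F evaluates to T.

T


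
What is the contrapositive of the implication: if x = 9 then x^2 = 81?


The contrapositive of (P → Q) is (¬Q → ¬P); it is logically equivalent to the original.
Here P = 'x = 9' and Q = 'x^2 = 81'.

If not (x^2 = 81), then not (x = 9).


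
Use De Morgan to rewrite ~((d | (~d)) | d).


De Morgan: the negation of a disjunction is the conjunction of the negations.
Distribute ~ across |, flipping it to &, and negate each literal.

((~d) & d) & (~d)


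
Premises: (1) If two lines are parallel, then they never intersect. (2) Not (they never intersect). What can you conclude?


Modus tollens: from (P → Q) and ¬Q, infer ¬P.
Q = 'they never intersect' is denied; since P → Q, P must also fail.

Not (two lines are parallel).


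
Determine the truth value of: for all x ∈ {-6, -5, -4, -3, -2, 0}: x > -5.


Evaluate the predicate on each element: -6:F, -5:F, -4:T, -3:T, -2:T, 0:T.
Counterexample x = -6 fails the predicate.

F


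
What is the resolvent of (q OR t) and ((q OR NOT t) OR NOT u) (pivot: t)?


The clauses contain complementary literals t and NOTt.
Resolution eliminates this pair and disjoins the remaining literals (merging duplicates).

(q OR NOT u)


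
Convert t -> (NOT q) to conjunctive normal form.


Step 1: Rewrite t → (¬q) as ¬t ∨ (¬q).

(NOT t) OR (NOT q)


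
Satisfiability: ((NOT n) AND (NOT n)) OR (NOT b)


Search for a satisfying assignment over {b, n}.
Try b=F, n=F: the formula evaluates to T.
A satisfying assignment exists.

Satisfiable.


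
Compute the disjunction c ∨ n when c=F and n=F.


Disjunction is false only when both operands are false.
Substitute: c=F, n=F.
F ∨ F evaluates to F.

F


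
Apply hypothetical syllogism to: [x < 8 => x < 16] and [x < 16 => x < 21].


Hypothetical syllogism: from (P → Q) and (Q → R), infer (P → R).
Chain the two implications through the shared middle term 'x < 16'.

x < 8 => x < 21


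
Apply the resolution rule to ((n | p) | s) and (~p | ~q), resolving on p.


The clauses contain complementary literals p and ~p.
Resolution eliminates this pair and disjoins the remaining literals (merging duplicates).

((n | s) | ~q)


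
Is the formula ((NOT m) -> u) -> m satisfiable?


Search for a satisfying assignment over {m, u}.
Try m=F, u=F: the formula evaluates to T.
A satisfying assignment exists.

Satisfiable.


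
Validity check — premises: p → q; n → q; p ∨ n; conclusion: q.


This matches the form of proof by cases: the conclusion follows in every model of the premises.

Valid.


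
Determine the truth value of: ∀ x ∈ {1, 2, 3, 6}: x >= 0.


Evaluate the predicate on each element: 1:T, 2:T, 3:T, 6:T.
Every element satisfies the predicate.

T


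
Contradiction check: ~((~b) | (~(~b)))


Truth table over {b}:
b | φ
-----
False | False
True | False
Every row is false.

Yes, it is a contradiction.


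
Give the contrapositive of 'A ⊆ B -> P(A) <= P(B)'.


The contrapositive of (P → Q) is (¬Q → ¬P); it is logically equivalent to the original.
Here P = 'A ⊆ B' and Q = 'P(A) <= P(B)'.

If not (P(A) <= P(B)), then not (A ⊆ B).


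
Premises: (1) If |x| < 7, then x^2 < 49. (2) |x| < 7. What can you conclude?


Modus ponens: from (P → Q) and P, infer Q.
P = '|x| < 7' is asserted, and P → Q holds, so Q follows.

x^2 < 49.


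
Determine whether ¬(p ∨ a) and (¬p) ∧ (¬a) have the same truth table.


Compare truth tables:
a | p | φ | ψ
-------------
F | F | T | T
T | F | F | F
F | T | F | F
T | T | F | F
The columns φ and ψ agree on every row.

Yes, they are logically equivalent.


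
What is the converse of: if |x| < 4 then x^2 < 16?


The converse of (P → Q) is (Q → P). It is not in general equivalent to the original.
Here P = '|x| < 4' and Q = 'x^2 < 16'.

If x^2 < 16, then |x| < 4.


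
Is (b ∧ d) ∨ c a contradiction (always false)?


Truth table over {b, c, d}:
b | c | d | φ
-------------
F | F | F | F
T | F | F | F
F | T | F | T
T | T | F | T
F | F | T | F
T | F | T | T
F | T | T | T
T | T | T | T
Satisfying assignment at row 3: b=F, c=T, d=F gives T.

No, it is not a contradiction.


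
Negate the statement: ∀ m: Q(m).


¬(∀ x: φ) = ∃ x: ¬φ, and ¬(∃ x: φ) = ∀ x: ¬φ.
Apply to the universal statement.

∃ m: ¬(Q(m))


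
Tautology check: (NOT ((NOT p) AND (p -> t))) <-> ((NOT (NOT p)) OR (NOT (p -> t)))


Build the truth table over {p, t}:
p | t | φ
---------
F | F | T
T | F | T
F | T | T
T | T | T
Every row evaluates to true.

Yes, it is a tautology.


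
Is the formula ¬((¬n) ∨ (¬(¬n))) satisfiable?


Check all 2 assignments over {n}:
n | φ
-----
F | F
T | F
No assignment makes the formula true.

Unsatisfiable.


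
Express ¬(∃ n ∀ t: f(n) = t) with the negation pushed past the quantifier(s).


Negation flips each quantifier (∀↔∃) and negates the inner predicate.
¬(∃ n ∀ t: φ) = ∀ n ∃ t: ¬φ.

∀ n ∃ t: ¬(f(n) = t)


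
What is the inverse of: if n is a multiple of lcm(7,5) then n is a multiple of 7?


The inverse of (P → Q) is (¬P → ¬Q). It is equivalent to the converse, not to the original.
Here P = 'n is a multiple of lcm(7,5)' and Q = 'n is a multiple of 7'.

If not (n is a multiple of lcm(7,5)), then not (n is a multiple of 7).


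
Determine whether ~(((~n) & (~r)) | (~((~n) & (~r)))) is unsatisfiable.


Truth table over {n, r}:
n | r | φ
---------
False | False | False
True | False | False
False | True | False
True | True | False
Every row is false.

Yes, it is a contradiction.


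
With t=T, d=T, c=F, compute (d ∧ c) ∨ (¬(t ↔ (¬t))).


Substitute t=T, d=T, c=F:
d ∧ c = T ∧ F = F
¬t = F
t ↔ (¬t) = T ↔ F = F
¬(t ↔ (¬t)) = T
(d ∧ c) ∨ (¬(t ↔ (¬t))) = F ∨ T = T

T


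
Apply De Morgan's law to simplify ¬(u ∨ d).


De Morgan: the negation of a disjunction is the conjunction of the negations.
Distribute ¬ across ∨, flipping it to ∧, and negate each literal.

(¬u) ∧ (¬d)


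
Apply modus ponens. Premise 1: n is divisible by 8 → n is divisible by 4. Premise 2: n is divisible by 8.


Modus ponens: from (P → Q) and P, infer Q.
P = 'n is divisible by 8' is asserted, and P → Q holds, so Q follows.

n is divisible by 4.


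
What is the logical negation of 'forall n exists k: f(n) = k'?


Negation flips each quantifier (∀↔∃) and negates the inner predicate.
¬(forall n exists k: φ) = exists n forall k: ¬φ.

exists n forall k: ~(f(n) = k)


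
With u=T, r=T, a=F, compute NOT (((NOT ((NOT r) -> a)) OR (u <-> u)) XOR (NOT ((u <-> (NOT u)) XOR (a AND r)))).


Substitute u=T, r=T, a=F:
… (earlier sub-steps elided)
NOT ((NOT r) -> a) = F
u <-> u = T <-> T = T
(NOT ((NOT r) -> a)) OR (u <-> u) = F OR T = T
NOT u = F
u <-> (NOT u) = T <-> F = F
a AND r = F AND T = F
(u <-> (NOT u)) XOR (a AND r) = F XOR F = F
NOT ((u <-> (NOT u)) XOR (a AND r)) = T
((NOT ((NOT r) -> a)) OR (u <-> u)) XOR (NOT ((u <-> (NOT u)) XOR (a AND r))) = T XOR T = F
NOT (((NOT ((NOT r) -> a)) OR (u <-> u)) XOR (NOT ((u <-> (NOT u)) XOR (a AND r)))) = T

T


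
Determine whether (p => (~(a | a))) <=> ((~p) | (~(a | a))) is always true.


Build the truth table over {a, p}:
a | p | φ
---------
False | False | True
True | False | True
False | True | True
True | True | True
Every row evaluates to true.

Yes, it is a tautology.


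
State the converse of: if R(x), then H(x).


The converse of (P → Q) is (Q → P). It is not in general equivalent to the original.
Here P = 'R(x)' and Q = 'H(x)'.

If H(x), then R(x).


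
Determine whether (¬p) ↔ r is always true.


Build the truth table over {p, r}:
p | r | φ
---------
F | F | F
T | F | T
F | T | T
T | T | F
Counterexample at row 1: with p=F, r=F, the formula is F.

No, it is not a tautology.


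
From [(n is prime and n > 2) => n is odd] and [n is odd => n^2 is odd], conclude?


Hypothetical syllogism: from (P → Q) and (Q → R), infer (P → R).
Chain the two implications through the shared middle term 'n is odd'.

(n is prime and n > 2) => n^2 is odd


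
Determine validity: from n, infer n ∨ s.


This matches the form of disjunction introduction: the conclusion follows in every model of the premises.

Valid.


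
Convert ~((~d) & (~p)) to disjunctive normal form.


Step 1: Apply De Morgan: ¬((¬d) ∧ (¬p)) = ¬(¬d) ∨ ¬(¬p).
Step 2: Eliminate any double negations (¬¬X = X).

d | p


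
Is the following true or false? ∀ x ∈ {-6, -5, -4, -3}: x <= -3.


Evaluate the predicate on each element: -6:T, -5:T, -4:T, -3:T.
Every element satisfies the predicate.

T


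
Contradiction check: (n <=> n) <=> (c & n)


Truth table over {c, n}:
c | n | φ
---------
False | False | False
True | False | False
False | True | False
True | True | True
Satisfying assignment at row 4: c=True, n=True gives True.

No, it is not a contradiction.


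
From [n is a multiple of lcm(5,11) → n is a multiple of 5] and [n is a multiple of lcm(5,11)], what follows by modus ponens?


Modus ponens: from (P → Q) and P, infer Q.
P = 'n is a multiple of lcm(5,11)' is asserted, and P → Q holds, so Q follows.

n is a multiple of 5.


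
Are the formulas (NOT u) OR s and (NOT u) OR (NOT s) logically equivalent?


Compare truth tables:
s | u | φ | ψ
-------------
F | F | T | T
T | F | T | T
F | T | F | T
T | T | T | F
They differ at row 3 (s=F, u=T): φ=F but ψ=T.

No, they are not logically equivalent.


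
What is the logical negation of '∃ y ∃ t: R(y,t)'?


Negation flips each quantifier (∀↔∃) and negates the inner predicate.
¬(∃ y ∃ t: φ) = ∀ y ∀ t: ¬φ.

∀ y ∀ t: ¬(R(y,t))


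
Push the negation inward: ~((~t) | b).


De Morgan: the negation of a disjunction is the conjunction of the negations.
Distribute ~ across |, flipping it to &, and negate each literal.

t & (~b)


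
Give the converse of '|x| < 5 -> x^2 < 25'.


The converse of (P → Q) is (Q → P). It is not in general equivalent to the original.
Here P = '|x| < 5' and Q = 'x^2 < 25'.

If x^2 < 25, then |x| < 5.


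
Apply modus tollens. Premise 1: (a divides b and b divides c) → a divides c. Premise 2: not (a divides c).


Modus tollens: from (P → Q) and ¬Q, infer ¬P.
Q = 'a divides c' is denied; since P → Q, P must also fail.

Not ((a divides b and b divides c)).


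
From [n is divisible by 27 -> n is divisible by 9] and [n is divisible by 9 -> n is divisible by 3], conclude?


Hypothetical syllogism: from (P → Q) and (Q → R), infer (P → R).
Chain the two implications through the shared middle term 'n is divisible by 9'.

n is divisible by 27 -> n is divisible by 3


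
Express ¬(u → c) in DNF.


Step 1: Rewrite implication then negate: ¬(¬u ∨ c) = u ∧ ¬c.

u ∧ (¬c)


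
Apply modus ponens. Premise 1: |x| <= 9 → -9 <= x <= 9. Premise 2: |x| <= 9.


Modus ponens: from (P → Q) and P, infer Q.
P = '|x| <= 9' is asserted, and P → Q holds, so Q follows.

-9 <= x <= 9.


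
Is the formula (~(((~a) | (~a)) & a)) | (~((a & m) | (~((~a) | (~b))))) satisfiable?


Search for a satisfying assignment over {a, b, m}.
Try a=False, b=False, m=False: the formula evaluates to True.
A satisfying assignment exists.

Satisfiable.


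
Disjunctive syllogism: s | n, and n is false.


Disjunctive syllogism: from (P ∨ Q) and ¬P, infer Q.
One disjunct, 'n', is ruled out; the other must hold.

s


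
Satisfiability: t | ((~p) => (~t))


Search for a satisfying assignment over {p, t}.
Try p=False, t=False: the formula evaluates to True.
A satisfying assignment exists.

Satisfiable.


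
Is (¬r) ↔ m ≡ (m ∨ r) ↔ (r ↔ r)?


Compare truth tables:
m | r | φ | ψ
-------------
F | F | F | F
T | F | T | T
F | T | T | T
T | T | F | T
They differ at row 4 (m=T, r=T): φ=F but ψ=T.

No, they are not logically equivalent.


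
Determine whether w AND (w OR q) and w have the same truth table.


Compare truth tables:
q | w | φ | ψ
-------------
F | F | F | F
T | F | F | F
F | T | T | T
T | T | T | T
The columns φ and ψ agree on every row.

Yes, they are logically equivalent.


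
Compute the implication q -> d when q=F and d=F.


Implication is false only when antecedent is true and consequent is false.
Substitute: q=F, d=F.
F -> F evaluates to T.

T


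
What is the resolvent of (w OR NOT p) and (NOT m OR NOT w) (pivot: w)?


The clauses contain complementary literals w and NOTw.
Resolution eliminates this pair and disjoins the remaining literals (merging duplicates).

(NOT p OR NOT m)


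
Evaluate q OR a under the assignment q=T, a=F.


Substitute q=T, a=F:
q OR a = T OR F = T

T


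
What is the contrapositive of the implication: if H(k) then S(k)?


The contrapositive of (P → Q) is (¬Q → ¬P); it is logically equivalent to the original.
Here P = 'H(k)' and Q = 'S(k)'.

If not (S(k)), then not (H(k)).


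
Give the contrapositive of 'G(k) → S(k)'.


The contrapositive of (P → Q) is (¬Q → ¬P); it is logically equivalent to the original.
Here P = 'G(k)' and Q = 'S(k)'.

If not (S(k)), then not (G(k)).


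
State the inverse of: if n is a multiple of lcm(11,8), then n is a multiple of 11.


The inverse of (P → Q) is (¬P → ¬Q). It is equivalent to the converse, not to the original.
Here P = 'n is a multiple of lcm(11,8)' and Q = 'n is a multiple of 11'.

If not (n is a multiple of lcm(11,8)), then not (n is a multiple of 11).


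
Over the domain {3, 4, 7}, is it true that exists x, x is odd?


Evaluate the predicate on each element: 3:True, 4:False, 7:True.
Witness x = 3 satisfies the predicate.

True


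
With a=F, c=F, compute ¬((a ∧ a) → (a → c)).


Substitute a=F, c=F:
a ∧ a = F ∧ F = F
a → c = F → F = T
(a ∧ a) → (a → c) = F → T = T
¬((a ∧ a) → (a → c)) = F

F


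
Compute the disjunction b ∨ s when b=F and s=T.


Disjunction is false only when both operands are false.
Substitute: b=F, s=T.
F ∨ T evaluates to T.

T
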